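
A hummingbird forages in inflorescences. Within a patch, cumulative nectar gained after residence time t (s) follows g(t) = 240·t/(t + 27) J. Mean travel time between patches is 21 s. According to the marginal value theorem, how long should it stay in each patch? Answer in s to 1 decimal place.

Optimal t* satisfies g'(t*) = g(t*)/(T + t*).
g'(t) = 240·27/(t + 27)². Setting 240·27/(t+27)² = 240t/[(t+27)(21+t)] gives 27(21+t) = t(t+27), so t² = 27×21 = 567.
t* = √567 = 23.81 s.

23.8 s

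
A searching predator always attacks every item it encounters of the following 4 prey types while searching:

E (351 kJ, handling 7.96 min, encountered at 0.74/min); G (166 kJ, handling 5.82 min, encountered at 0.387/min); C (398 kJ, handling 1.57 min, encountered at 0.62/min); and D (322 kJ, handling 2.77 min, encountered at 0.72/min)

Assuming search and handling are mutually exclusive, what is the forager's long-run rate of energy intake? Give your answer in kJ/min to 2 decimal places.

66.27 kJ/min

Energy encountered per unit search time: 0.74×351 + 0.387×166 + 0.62×398 + 0.72×322 = 802.6 kJ/min.
Handling time per unit search time: 0.74×7.96 + 0.387×5.82 + 0.62×1.57 + 0.72×2.77 = 11.11.
Rate = 802.6/(1 + 11.11) = 66.27 kJ/min.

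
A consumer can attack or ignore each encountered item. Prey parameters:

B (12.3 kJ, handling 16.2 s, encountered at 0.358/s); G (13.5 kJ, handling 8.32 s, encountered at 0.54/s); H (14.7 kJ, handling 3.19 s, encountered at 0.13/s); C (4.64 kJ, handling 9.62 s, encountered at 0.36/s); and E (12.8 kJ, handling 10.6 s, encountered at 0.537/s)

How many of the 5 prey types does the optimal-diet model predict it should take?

E/h in descending order: H 4.61, G 1.62, E 1.21, B 0.759, C 0.482 kJ/s. The optimal diet is the largest prefix of this list for which every included type satisfies E_i/h_i > R on the types above it.
Rate on top 1: 1.351. G: 1.62 > 1.351 → include.
Rate on top 2: 1.558. E: 1.21 < 1.558 → exclude; stop.
Optimal diet: H, G — 2 of 5 types.

2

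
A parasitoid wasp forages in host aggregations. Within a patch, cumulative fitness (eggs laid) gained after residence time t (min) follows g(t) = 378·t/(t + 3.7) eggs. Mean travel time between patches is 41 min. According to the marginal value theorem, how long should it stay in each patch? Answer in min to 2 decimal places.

12.32 min

Optimal t* satisfies g'(t*) = g(t*)/(T + t*).
g'(t) = 378·3.7/(t + 3.7)². Setting 378·3.7/(t+3.7)² = 378t/[(t+3.7)(41+t)] gives 3.7(41+t) = t(t+3.7), so t² = 3.7×41 = 151.7.
t* = √151.7 = 12.32 min.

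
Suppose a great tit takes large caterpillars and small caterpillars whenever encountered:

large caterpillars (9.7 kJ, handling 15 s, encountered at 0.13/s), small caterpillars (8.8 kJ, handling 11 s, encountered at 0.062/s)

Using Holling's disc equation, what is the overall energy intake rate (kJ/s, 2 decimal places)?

0.50 kJ/s

R = Σλ_iE_i / (1 + Σλ_ih_i)
Numerator: 0.13×9.7 + 0.062×8.8 = 1.807
Denominator: 1 + 0.13×15 + 0.062×11 = 3.632
R = 1.807/3.632 = 0.4974 kJ/s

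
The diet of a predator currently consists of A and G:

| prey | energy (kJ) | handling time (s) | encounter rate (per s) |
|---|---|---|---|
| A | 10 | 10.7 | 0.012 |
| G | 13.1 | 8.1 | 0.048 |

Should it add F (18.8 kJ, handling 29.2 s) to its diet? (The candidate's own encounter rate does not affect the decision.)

Yes

Intake rate on the current diet: R = (0.012×10 + 0.048×13.1) / (1 + 0.012×10.7 + 0.048×8.1) = 0.7488/1.517 = 0.4935 kJ/s.
F: E/h = 18.8/29.2 = 0.6438 kJ/s.
0.6438 > 0.4935, so adding F raises the average — include it.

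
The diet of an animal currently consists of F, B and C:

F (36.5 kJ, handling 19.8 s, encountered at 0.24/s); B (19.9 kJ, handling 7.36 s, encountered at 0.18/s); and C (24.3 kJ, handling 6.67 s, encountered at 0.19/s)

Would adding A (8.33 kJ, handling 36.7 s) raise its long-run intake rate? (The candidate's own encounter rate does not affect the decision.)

No

On F, B and C alone, R = ΣλE/(1+Σλh) = 16.96/8.344 = 2.032 kJ/s.
Profitability of A: 8.33/36.7 = 0.227 kJ/s.
0.227 < 2.032, so adding A would lower the average — exclude it.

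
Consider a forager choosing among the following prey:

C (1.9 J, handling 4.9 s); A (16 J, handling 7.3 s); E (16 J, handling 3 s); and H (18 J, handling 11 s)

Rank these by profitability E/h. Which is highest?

Profitability E/h (J/s): C = 1.9/4.9 = 0.388, A = 16/7.3 = 2.19, E = 16/3 = 5.33, H = 18/11 = 1.64.
Ranked: E > A > H > C.

E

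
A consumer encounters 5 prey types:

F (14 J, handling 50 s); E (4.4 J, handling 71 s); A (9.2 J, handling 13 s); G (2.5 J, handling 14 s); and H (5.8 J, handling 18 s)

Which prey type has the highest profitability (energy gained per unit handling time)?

In descending order of E/h:
A: 9.2/13 = 0.708 J/s
H: 5.8/18 = 0.322 J/s
F: 14/50 = 0.28 J/s
G: 2.5/14 = 0.179 J/s
E: 4.4/71 = 0.062 J/s

A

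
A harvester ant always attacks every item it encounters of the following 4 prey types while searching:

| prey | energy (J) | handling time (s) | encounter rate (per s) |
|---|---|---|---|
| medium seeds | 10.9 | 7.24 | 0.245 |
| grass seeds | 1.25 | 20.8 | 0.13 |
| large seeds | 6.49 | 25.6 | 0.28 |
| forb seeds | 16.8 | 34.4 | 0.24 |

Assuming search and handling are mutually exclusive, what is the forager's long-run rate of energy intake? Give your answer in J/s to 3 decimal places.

0.415 J/s

R = (0.245×10.9 + 0.13×1.25 + 0.28×6.49 + 0.24×16.8) / (1 + 0.245×7.24 + 0.13×20.8 + 0.28×25.6 + 0.24×34.4) = 8.682/20.9 = 0.4154 J/s.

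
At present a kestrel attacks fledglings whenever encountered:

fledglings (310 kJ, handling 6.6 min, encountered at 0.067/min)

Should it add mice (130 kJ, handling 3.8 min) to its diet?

Yes

Current rate: (0.067×310)/(1 + 0.067×6.6) = 14.4 kJ/min.
Profitability of mice: 130/3.8 = 34.21 kJ/min.
Since 34.21 > R, including mice increases the long-run rate.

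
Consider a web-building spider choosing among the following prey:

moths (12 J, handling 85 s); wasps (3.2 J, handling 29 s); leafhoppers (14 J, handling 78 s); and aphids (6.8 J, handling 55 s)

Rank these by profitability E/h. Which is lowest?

wasps

Profitability E/h (J/s): moths = 12/85 = 0.141, wasps = 3.2/29 = 0.11, leafhoppers = 14/78 = 0.179, aphids = 6.8/55 = 0.124.
Ranked: leafhoppers > moths > aphids > wasps.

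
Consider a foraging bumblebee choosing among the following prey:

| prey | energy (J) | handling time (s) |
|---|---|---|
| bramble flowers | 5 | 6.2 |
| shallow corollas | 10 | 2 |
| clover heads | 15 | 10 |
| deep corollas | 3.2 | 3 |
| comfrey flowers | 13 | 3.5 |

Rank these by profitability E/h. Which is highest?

In descending order of E/h:
shallow corollas: 10/2 = 5 J/s
comfrey flowers: 13/3.5 = 3.71 J/s
clover heads: 15/10 = 1.5 J/s
deep corollas: 3.2/3 = 1.07 J/s
bramble flowers: 5/6.2 = 0.806 J/s

shallow corollas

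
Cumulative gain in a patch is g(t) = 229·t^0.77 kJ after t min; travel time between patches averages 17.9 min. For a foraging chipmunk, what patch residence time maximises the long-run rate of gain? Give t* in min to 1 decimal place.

59.9 min

Optimal t* satisfies g'(t*) = g(t*)/(T + t*).
g'(t) = 0.77·229·t^-0.23. Setting 0.77·229·t^-0.23 = 229·t^0.77/(17.9+t) gives 0.77(17.9+t) = t, so 0.23·t = 0.77×17.9.
t* = 0.77×17.9/0.23 = 59.93 min.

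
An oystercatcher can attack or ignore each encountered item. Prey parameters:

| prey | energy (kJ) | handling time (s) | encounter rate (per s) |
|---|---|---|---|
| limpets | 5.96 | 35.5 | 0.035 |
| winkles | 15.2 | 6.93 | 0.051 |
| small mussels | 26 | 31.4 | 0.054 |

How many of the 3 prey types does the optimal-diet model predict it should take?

E/h in descending order: winkles 2.19, small mussels 0.828, limpets 0.168 kJ/s. The optimal diet is the largest prefix of this list for which every included type satisfies E_i/h_i > R on the types above it.
Rate on top 1: 0.5728. small mussels: 0.828 > 0.5728 → include.
Rate on top 2: 0.7147. limpets: 0.168 < 0.7147 → exclude; stop.
Optimal diet: winkles, small mussels — 2 of 3 types.

2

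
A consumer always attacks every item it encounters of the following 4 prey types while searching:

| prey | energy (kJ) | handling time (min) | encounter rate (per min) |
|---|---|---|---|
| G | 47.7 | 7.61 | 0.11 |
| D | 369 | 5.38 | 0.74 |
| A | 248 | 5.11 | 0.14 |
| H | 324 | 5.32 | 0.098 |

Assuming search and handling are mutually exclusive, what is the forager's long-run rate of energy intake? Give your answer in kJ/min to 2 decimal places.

R = (0.11×47.7 + 0.74×369 + 0.14×248 + 0.098×324) / (1 + 0.11×7.61 + 0.74×5.38 + 0.14×5.11 + 0.098×5.32) = 344.8/7.055 = 48.87 kJ/min.

48.87 kJ/min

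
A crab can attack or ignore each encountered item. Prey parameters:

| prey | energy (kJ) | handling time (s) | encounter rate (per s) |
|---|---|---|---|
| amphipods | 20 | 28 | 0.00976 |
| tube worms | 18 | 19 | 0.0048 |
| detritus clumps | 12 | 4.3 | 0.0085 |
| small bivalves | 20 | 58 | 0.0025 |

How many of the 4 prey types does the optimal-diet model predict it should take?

E/h in descending order: detritus clumps 2.79, tube worms 0.947, amphipods 0.714, small bivalves 0.345 kJ/s. The optimal diet is the largest prefix of this list for which every included type satisfies E_i/h_i > R on the types above it.
Rate on top 1: 0.0984. tube worms: 0.947 > 0.0984 → include.
Rate on top 2: 0.1671. amphipods: 0.714 > 0.1671 → include.
Rate on top 3: 0.2738. small bivalves: 0.345 > 0.2738 → include.
Optimal diet: detritus clumps, tube worms, amphipods, small bivalves — 4 of 4 types.

4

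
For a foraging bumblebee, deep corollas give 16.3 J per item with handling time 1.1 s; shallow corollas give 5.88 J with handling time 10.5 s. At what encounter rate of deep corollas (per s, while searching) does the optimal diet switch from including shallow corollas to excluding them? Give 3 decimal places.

0.036 per s

Drop shallow corollas once their profitability E₂/h₂ falls below the rate achievable on deep corollas alone: E₂/h₂ = λE₁/(1 + λh₁).
Solve for λ: λE₁h₂ = E₂(1 + λh₁) → λ(E₁h₂ − E₂h₁) = E₂ → λ = E₂/(E₁h₂ − E₂h₁).
λ = 5.88/(16.3×10.5 − 5.88×1.1) = 5.88/164.7 = 0.03571 per s.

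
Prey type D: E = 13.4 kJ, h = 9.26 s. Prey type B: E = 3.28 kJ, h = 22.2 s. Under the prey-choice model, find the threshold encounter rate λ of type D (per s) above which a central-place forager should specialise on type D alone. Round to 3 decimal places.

0.012 per s

The zero-one rule: include type B iff E₂/h₂ > λE₁/(1+λh₁). Equality gives the switch point.
λE₁h₂ = E₂ + λE₂h₁ ⇒ λ = E₂/(E₁h₂ − E₂h₁) = 3.28/(297.5 − 30.37) = 0.01228 per s.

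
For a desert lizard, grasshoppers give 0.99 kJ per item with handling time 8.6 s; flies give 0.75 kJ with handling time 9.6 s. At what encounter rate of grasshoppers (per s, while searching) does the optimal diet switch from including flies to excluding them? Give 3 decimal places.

The zero-one rule: include flies iff E₂/h₂ > λE₁/(1+λh₁). Equality gives the switch point.
λE₁h₂ = E₂ + λE₂h₁ ⇒ λ = E₂/(E₁h₂ − E₂h₁) = 0.75/(9.504 − 6.45) = 0.2456 per s.

0.246 per s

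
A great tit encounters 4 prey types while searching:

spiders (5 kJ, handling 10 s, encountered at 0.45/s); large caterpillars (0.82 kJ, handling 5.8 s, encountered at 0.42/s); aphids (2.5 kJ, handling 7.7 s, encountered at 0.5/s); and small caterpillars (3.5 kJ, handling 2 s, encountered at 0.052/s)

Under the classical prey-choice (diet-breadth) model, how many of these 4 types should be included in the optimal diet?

Profitabilities (E/h, kJ/s): small caterpillars 1.75, spiders 0.5, aphids 0.325, large caterpillars 0.141. Add prey in this order while the next type's profitability exceeds the intake rate on those already taken.
Rate on top 1: 0.1649. spiders: 0.5 > 0.1649 → include.
Rate on top 2: 0.434. aphids: 0.325 < 0.434 → exclude; stop.
Optimal diet: small caterpillars, spiders — 2 of 4 types.

2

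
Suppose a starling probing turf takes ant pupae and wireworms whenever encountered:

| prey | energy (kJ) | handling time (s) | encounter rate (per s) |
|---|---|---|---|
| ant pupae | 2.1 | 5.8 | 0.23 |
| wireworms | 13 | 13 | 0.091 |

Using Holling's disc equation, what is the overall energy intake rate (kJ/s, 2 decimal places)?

Energy encountered per unit search time: 0.23×2.1 + 0.091×13 = 1.666 kJ/s.
Handling time per unit search time: 0.23×5.8 + 0.091×13 = 2.517.
Rate = 1.666/(1 + 2.517) = 0.4737 kJ/s.

0.47 kJ/s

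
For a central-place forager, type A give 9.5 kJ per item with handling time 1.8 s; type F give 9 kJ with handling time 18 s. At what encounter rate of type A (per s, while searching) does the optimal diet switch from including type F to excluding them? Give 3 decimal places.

0.058 per s

At the threshold, the rate on type A alone equals the profitability of type F: λ·9.5/(1 + λ·1.8) = 9/18 = 0.5.
Rearranging, λ(9.5 − 0.5×1.8) = 0.5, so λ = 0.5/8.6 = 0.05814 per s.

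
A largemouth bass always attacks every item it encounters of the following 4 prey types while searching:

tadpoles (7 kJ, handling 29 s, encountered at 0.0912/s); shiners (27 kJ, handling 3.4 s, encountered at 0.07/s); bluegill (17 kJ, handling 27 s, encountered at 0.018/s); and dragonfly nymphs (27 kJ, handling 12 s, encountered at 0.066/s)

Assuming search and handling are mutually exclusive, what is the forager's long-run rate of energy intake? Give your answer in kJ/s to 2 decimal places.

0.89 kJ/s

R = Σλ_iE_i / (1 + Σλ_ih_i)
Numerator: 0.0912×7 + 0.07×27 + 0.018×17 + 0.066×27 = 4.616
Denominator: 1 + 0.0912×29 + 0.07×3.4 + 0.018×27 + 0.066×12 = 5.161
R = 4.616/5.161 = 0.8945 kJ/s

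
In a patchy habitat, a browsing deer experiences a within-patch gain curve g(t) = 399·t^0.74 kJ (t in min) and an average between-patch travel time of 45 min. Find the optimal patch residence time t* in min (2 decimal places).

Maximise g(t)/(T+t): set derivative to zero → g'(t)(T+t) = g(t).
g'(t) = 0.74·399·t^-0.26. Setting 0.74·399·t^-0.26 = 399·t^0.74/(45+t) gives 0.74(45+t) = t, so 0.26·t = 0.74×45.
t* = 0.74×45/0.26 = 128.1 min.

128.08 min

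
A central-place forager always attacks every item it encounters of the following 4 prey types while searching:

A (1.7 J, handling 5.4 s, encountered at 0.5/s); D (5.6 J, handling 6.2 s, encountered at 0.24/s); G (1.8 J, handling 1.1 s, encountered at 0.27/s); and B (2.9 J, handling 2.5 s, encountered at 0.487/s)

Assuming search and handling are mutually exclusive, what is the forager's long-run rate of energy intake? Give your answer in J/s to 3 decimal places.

R = Σλ_iE_i / (1 + Σλ_ih_i)
Numerator: 0.5×1.7 + 0.24×5.6 + 0.27×1.8 + 0.487×2.9 = 4.092
Denominator: 1 + 0.5×5.4 + 0.24×6.2 + 0.27×1.1 + 0.487×2.5 = 6.703
R = 4.092/6.703 = 0.6106 J/s

0.611 J/s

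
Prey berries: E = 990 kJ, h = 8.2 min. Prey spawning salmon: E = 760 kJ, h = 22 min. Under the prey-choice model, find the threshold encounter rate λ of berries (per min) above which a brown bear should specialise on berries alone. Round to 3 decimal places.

The zero-one rule: include spawning salmon iff E₂/h₂ > λE₁/(1+λh₁). Equality gives the switch point.
λE₁h₂ = E₂ + λE₂h₁ ⇒ λ = E₂/(E₁h₂ − E₂h₁) = 760/(2.178e+04 − 6232) = 0.04888 per min.

0.049 per min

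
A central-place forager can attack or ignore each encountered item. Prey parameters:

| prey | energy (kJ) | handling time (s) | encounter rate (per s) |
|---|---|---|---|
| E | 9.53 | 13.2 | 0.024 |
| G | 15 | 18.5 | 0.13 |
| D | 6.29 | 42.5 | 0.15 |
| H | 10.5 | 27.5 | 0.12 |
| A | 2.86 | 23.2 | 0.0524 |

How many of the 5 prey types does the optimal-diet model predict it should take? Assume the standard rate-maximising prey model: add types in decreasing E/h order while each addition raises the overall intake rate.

E/h in descending order: G 0.811, E 0.722, H 0.382, D 0.148, A 0.123 kJ/s. The optimal diet is the largest prefix of this list for which every included type satisfies E_i/h_i > R on the types above it.
Rate on top 1: 0.5727. E: 0.722 > 0.5727 → include.
Rate on top 2: 0.5854. H: 0.382 < 0.5854 → exclude; stop.
Optimal diet: G, E — 2 of 5 types.

2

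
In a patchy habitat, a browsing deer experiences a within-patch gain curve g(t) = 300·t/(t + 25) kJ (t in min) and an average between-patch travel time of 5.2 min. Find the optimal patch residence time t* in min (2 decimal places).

Maximise g(t)/(T+t): set derivative to zero → g'(t)(T+t) = g(t).
g'(t) = 300·25/(t + 25)². Setting 300·25/(t+25)² = 300t/[(t+25)(5.2+t)] gives 25(5.2+t) = t(t+25), so t² = 25×5.2 = 130.
t* = √130 = 11.4 min.

11.40 min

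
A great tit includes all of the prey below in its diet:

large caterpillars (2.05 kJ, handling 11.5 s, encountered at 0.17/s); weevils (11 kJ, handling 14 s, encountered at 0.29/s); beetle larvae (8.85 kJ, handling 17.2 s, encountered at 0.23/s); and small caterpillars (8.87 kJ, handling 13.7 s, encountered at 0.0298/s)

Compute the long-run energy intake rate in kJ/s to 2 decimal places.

R = (0.17×2.05 + 0.29×11 + 0.23×8.85 + 0.0298×8.87) / (1 + 0.17×11.5 + 0.29×14 + 0.23×17.2 + 0.0298×13.7) = 5.838/11.38 = 0.5131 kJ/s.

0.51 kJ/s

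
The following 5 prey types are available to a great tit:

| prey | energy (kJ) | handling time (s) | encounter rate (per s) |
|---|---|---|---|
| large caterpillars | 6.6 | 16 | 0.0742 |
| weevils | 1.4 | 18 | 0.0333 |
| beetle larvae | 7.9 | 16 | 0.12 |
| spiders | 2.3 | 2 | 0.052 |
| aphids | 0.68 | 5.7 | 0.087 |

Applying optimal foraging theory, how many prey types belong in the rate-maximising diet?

Rank by E/h (kJ/s): spiders 1.15, beetle larvae 0.494, large caterpillars 0.412, aphids 0.119, weevils 0.0778. Include each in turn until the next type's E/h falls below the running intake rate.
Rate on top 1: 0.1083. beetle larvae: 0.494 > 0.1083 → include.
Rate on top 2: 0.353. large caterpillars: 0.412 > 0.353 → include.
Rate on top 3: 0.3698. aphids: 0.119 < 0.3698 → exclude; stop.
Optimal diet: spiders, beetle larvae, large caterpillars — 3 of 5 types.

3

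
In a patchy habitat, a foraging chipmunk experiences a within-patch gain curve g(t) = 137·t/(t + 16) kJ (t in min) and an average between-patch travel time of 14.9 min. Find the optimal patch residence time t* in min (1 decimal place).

15.4 min

By the marginal value theorem, leave when the instantaneous gain rate g'(t) equals the habitat-wide average g(t)/(T + t).
g'(t) = 137·16/(t + 16)². Setting 137·16/(t+16)² = 137t/[(t+16)(14.9+t)] gives 16(14.9+t) = t(t+16), so t² = 16×14.9 = 238.4.
t* = √238.4 = 15.44 min.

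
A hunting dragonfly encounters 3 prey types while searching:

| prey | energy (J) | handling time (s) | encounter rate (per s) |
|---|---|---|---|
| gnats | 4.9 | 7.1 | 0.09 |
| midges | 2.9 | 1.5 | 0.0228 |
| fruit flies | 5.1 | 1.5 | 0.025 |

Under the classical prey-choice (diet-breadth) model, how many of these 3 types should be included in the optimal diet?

Profitabilities (E/h, J/s): fruit flies 3.4, midges 1.93, gnats 0.69. Add prey in this order while the next type's profitability exceeds the intake rate on those already taken.
Rate on top 1: 0.1229. midges: 1.93 > 0.1229 → include.
Rate on top 2: 0.1807. gnats: 0.69 > 0.1807 → include.
Optimal diet: fruit flies, midges, gnats — 3 of 3 types.

3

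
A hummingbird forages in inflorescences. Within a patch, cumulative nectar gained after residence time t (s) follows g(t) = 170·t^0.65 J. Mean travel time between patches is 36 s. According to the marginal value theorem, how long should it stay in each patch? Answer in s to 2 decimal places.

66.86 s

By the marginal value theorem, leave when the instantaneous gain rate g'(t) equals the habitat-wide average g(t)/(T + t).
g'(t) = 0.65·170·t^-0.35. Setting 0.65·170·t^-0.35 = 170·t^0.65/(36+t) gives 0.65(36+t) = t, so 0.35·t = 0.65×36.
t* = 0.65×36/0.35 = 66.86 s.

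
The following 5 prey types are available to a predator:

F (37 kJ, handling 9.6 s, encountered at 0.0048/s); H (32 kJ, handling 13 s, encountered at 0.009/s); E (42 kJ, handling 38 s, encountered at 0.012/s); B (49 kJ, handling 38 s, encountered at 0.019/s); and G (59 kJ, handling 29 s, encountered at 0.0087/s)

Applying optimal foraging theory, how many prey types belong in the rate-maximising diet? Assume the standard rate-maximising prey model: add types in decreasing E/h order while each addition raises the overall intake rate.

E/h in descending order: F 3.85, H 2.46, G 2.03, B 1.29, E 1.11 kJ/s. The optimal diet is the largest prefix of this list for which every included type satisfies E_i/h_i > R on the types above it.
Rate on top 1: 0.1698. H: 2.46 > 0.1698 → include.
Rate on top 2: 0.4003. G: 2.03 > 0.4003 → include.
Rate on top 3: 0.6916. B: 1.29 > 0.6916 → include.
Rate on top 4: 0.8936. E: 1.11 > 0.8936 → include.
Optimal diet: F, H, G, B, E — 5 of 5 types.

5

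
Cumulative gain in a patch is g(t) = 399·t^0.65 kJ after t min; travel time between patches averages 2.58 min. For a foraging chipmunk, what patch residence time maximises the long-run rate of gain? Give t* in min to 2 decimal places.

4.79 min

Maximise g(t)/(T+t): set derivative to zero → g'(t)(T+t) = g(t).
g'(t) = 0.65·399·t^-0.35. Setting 0.65·399·t^-0.35 = 399·t^0.65/(2.58+t) gives 0.65(2.58+t) = t, so 0.35·t = 0.65×2.58.
t* = 0.65×2.58/0.35 = 4.791 min.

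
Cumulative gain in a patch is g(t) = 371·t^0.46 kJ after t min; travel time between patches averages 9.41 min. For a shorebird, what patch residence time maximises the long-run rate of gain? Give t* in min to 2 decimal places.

Maximise g(t)/(T+t): set derivative to zero → g'(t)(T+t) = g(t).
g'(t) = 0.46·371·t^-0.54. Setting 0.46·371·t^-0.54 = 371·t^0.46/(9.41+t) gives 0.46(9.41+t) = t, so 0.54·t = 0.46×9.41.
t* = 0.46×9.41/0.54 = 8.016 min.

8.02 min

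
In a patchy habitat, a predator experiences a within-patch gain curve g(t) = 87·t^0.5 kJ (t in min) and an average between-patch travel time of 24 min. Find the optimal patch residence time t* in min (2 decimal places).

Maximise g(t)/(T+t): set derivative to zero → g'(t)(T+t) = g(t).
g'(t) = 0.5·87·t^-0.5. Setting 0.5·87·t^-0.5 = 87·t^0.5/(24+t) gives 0.5(24+t) = t, so 0.50·t = 0.5×24.
t* = 0.5×24/0.50 = 24 min.

24.00 min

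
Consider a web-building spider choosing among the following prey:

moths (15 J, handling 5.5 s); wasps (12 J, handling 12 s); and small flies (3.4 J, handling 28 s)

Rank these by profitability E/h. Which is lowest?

Profitability E/h (J/s): moths = 15/5.5 = 2.73, wasps = 12/12 = 1, small flies = 3.4/28 = 0.121.
Ranked: moths > wasps > small flies.

small flies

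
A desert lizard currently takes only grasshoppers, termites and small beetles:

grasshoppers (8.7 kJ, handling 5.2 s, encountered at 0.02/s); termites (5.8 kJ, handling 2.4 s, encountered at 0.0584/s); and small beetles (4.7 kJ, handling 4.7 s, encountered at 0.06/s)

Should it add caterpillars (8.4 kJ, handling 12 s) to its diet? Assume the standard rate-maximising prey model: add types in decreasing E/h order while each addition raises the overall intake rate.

Yes

Current rate: (0.02×8.7 + 0.0584×5.8 + 0.06×4.7)/(1 + 0.02×5.2 + 0.0584×2.4 + 0.06×4.7) = 0.5207 kJ/s.
caterpillars: E/h = 8.4/12 = 0.7 kJ/s.
0.7 > 0.5207, so adding caterpillars raises the average — include it.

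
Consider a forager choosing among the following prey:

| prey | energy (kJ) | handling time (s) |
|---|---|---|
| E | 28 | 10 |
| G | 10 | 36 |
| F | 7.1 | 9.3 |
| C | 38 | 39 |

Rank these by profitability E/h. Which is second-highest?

C

Profitability E/h (kJ/s): E = 28/10 = 2.8, G = 10/36 = 0.278, F = 7.1/9.3 = 0.763, C = 38/39 = 0.974.
Ranked: E > C > F > G.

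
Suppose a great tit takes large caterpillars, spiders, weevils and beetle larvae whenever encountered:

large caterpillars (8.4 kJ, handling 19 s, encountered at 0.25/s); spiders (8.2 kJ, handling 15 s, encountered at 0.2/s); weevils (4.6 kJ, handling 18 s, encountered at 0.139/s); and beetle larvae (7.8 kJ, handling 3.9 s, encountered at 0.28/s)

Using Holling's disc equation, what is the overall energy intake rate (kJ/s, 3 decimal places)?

R = Σλ_iE_i / (1 + Σλ_ih_i)
Numerator: 0.25×8.4 + 0.2×8.2 + 0.139×4.6 + 0.28×7.8 = 6.563
Denominator: 1 + 0.25×19 + 0.2×15 + 0.139×18 + 0.28×3.9 = 12.34
R = 6.563/12.34 = 0.5317 kJ/s

0.532 kJ/s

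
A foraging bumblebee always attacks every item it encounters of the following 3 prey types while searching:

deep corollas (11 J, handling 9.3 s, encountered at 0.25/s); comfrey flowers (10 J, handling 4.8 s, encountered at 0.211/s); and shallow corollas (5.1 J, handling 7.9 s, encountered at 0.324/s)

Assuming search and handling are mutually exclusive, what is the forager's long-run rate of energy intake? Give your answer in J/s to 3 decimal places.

Energy encountered per unit search time: 0.25×11 + 0.211×10 + 0.324×5.1 = 6.512 J/s.
Handling time per unit search time: 0.25×9.3 + 0.211×4.8 + 0.324×7.9 = 5.897.
Rate = 6.512/(1 + 5.897) = 0.9442 J/s.

0.944 J/s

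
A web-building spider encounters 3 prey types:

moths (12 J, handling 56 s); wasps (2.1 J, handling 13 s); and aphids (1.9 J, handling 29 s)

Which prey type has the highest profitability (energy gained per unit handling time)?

moths

In descending order of E/h:
moths: 12/56 = 0.214 J/s
wasps: 2.1/13 = 0.162 J/s
aphids: 1.9/29 = 0.0655 J/s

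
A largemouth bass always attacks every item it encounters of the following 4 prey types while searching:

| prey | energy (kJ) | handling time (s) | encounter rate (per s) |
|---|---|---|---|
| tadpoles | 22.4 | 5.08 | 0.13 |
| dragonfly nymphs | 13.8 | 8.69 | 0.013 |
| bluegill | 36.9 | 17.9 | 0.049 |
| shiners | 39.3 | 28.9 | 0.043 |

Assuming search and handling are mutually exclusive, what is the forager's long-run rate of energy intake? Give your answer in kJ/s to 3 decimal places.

1.693 kJ/s

Energy encountered per unit search time: 0.13×22.4 + 0.013×13.8 + 0.049×36.9 + 0.043×39.3 = 6.589 kJ/s.
Handling time per unit search time: 0.13×5.08 + 0.013×8.69 + 0.049×17.9 + 0.043×28.9 = 2.893.
Rate = 6.589/(1 + 2.893) = 1.693 kJ/s.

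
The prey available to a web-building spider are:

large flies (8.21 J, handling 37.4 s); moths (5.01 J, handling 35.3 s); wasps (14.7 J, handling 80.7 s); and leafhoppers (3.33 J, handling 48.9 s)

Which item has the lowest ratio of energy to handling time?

leafhoppers

Profitability E/h (J/s): large flies = 8.21/37.4 = 0.22, moths = 5.01/35.3 = 0.142, wasps = 14.7/80.7 = 0.182, leafhoppers = 3.33/48.9 = 0.0681.
Ranked: large flies > wasps > moths > leafhoppers.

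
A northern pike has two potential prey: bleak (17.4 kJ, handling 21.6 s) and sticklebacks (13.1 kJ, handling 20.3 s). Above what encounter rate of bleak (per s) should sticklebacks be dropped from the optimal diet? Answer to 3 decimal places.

At the threshold, the rate on bleak alone equals the profitability of sticklebacks: λ·17.4/(1 + λ·21.6) = 13.1/20.3 = 0.6453.
Rearranging, λ(17.4 − 0.6453×21.6) = 0.6453, so λ = 0.6453/3.461 = 0.1865 per s.

0.186 per s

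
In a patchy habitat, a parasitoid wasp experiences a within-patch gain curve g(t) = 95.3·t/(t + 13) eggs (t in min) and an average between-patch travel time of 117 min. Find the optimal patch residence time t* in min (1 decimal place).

39.0 min

Maximise g(t)/(T+t): set derivative to zero → g'(t)(T+t) = g(t).
g'(t) = 95.3·13/(t + 13)². Setting 95.3·13/(t+13)² = 95.3t/[(t+13)(117+t)] gives 13(117+t) = t(t+13), so t² = 13×117 = 1521.
t* = √1521 = 39 min.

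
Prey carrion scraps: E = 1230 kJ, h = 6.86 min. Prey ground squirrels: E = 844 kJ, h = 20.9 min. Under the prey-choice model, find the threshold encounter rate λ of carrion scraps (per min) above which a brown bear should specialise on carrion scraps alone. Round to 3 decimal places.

At the threshold, the rate on carrion scraps alone equals the profitability of ground squirrels: λ·1230/(1 + λ·6.86) = 844/20.9 = 40.38.
Rearranging, λ(1230 − 40.38×6.86) = 40.38, so λ = 40.38/953 = 0.04238 per min.

0.042 per min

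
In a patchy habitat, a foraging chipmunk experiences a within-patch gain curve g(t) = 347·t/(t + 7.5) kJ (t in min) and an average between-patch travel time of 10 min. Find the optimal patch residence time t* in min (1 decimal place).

8.7 min

By the marginal value theorem, leave when the instantaneous gain rate g'(t) equals the habitat-wide average g(t)/(T + t).
g'(t) = 347·7.5/(t + 7.5)². Setting 347·7.5/(t+7.5)² = 347t/[(t+7.5)(10+t)] gives 7.5(10+t) = t(t+7.5), so t² = 7.5×10 = 75.
t* = √75 = 8.66 min.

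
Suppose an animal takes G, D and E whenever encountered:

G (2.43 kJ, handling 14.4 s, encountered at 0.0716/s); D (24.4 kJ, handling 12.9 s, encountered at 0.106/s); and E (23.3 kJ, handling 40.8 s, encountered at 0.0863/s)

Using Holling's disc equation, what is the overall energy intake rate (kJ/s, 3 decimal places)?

0.690 kJ/s

R = (0.0716×2.43 + 0.106×24.4 + 0.0863×23.3) / (1 + 0.0716×14.4 + 0.106×12.9 + 0.0863×40.8) = 4.771/6.919 = 0.6895 kJ/s.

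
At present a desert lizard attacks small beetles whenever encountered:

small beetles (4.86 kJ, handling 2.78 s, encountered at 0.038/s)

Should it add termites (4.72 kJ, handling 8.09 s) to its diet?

Intake rate on the current diet: R = (0.038×4.86) / (1 + 0.038×2.78) = 0.1847/1.106 = 0.167 kJ/s.
termites: E/h = 4.72/8.09 = 0.5834 kJ/s.
0.5834 > 0.167, so adding termites raises the average — include it.

Yes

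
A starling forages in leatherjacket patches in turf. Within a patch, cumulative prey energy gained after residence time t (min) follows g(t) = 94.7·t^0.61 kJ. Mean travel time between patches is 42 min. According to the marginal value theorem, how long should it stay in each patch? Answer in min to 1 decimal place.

Maximise g(t)/(T+t): set derivative to zero → g'(t)(T+t) = g(t).
g'(t) = 0.61·94.7·t^-0.39. Setting 0.61·94.7·t^-0.39 = 94.7·t^0.61/(42+t) gives 0.61(42+t) = t, so 0.39·t = 0.61×42.
t* = 0.61×42/0.39 = 65.69 min.

65.7 min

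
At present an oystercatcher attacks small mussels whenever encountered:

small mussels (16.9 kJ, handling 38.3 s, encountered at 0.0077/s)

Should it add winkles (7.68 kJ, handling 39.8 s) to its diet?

Intake rate on the current diet: R = (0.0077×16.9) / (1 + 0.0077×38.3) = 0.1301/1.295 = 0.1005 kJ/s.
winkles: E/h = 7.68/39.8 = 0.193 kJ/s.
Since 0.193 > R, including winkles increases the long-run rate.

Yes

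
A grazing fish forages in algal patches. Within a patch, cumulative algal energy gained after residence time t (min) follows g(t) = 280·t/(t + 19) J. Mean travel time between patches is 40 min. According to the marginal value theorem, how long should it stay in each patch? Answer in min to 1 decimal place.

Maximise g(t)/(T+t): set derivative to zero → g'(t)(T+t) = g(t).
g'(t) = 280·19/(t + 19)². Setting 280·19/(t+19)² = 280t/[(t+19)(40+t)] gives 19(40+t) = t(t+19), so t² = 19×40 = 760.
t* = √760 = 27.57 min.

27.6 min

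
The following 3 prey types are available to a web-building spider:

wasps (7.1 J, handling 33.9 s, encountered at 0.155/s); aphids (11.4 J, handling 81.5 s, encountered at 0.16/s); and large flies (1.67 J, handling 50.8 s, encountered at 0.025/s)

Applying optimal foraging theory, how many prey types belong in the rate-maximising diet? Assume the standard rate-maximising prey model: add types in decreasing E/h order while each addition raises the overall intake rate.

1

Rank by E/h (J/s): wasps 0.209, aphids 0.14, large flies 0.0329. Include each in turn until the next type's E/h falls below the running intake rate.
Rate on top 1: 0.176. aphids: 0.14 < 0.176 → exclude; stop.
Optimal diet: wasps — 1 of 3 types.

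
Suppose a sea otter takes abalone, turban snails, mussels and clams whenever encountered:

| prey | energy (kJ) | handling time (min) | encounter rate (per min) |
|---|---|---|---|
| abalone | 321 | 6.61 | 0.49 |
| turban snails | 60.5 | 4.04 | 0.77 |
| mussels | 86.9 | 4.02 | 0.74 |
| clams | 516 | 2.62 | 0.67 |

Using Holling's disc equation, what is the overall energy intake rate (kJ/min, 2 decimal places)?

Energy encountered per unit search time: 0.49×321 + 0.77×60.5 + 0.74×86.9 + 0.67×516 = 613.9 kJ/min.
Handling time per unit search time: 0.49×6.61 + 0.77×4.04 + 0.74×4.02 + 0.67×2.62 = 11.08.
Rate = 613.9/(1 + 11.08) = 50.82 kJ/min.

50.82 kJ/min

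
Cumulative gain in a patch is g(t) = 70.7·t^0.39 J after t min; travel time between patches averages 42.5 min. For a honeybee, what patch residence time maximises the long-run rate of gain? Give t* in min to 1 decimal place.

27.2 min

Optimal t* satisfies g'(t*) = g(t*)/(T + t*).
g'(t) = 0.39·70.7·t^-0.61. Setting 0.39·70.7·t^-0.61 = 70.7·t^0.39/(42.5+t) gives 0.39(42.5+t) = t, so 0.61·t = 0.39×42.5.
t* = 0.39×42.5/0.61 = 27.17 min.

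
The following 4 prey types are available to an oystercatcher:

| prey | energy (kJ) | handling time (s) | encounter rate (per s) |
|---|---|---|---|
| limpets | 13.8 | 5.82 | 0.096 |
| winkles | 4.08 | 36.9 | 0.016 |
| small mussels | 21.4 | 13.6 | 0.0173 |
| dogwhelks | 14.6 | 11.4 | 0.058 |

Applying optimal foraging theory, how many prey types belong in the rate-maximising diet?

3

Profitabilities (E/h, kJ/s): limpets 2.37, small mussels 1.57, dogwhelks 1.28, winkles 0.111. Add prey in this order while the next type's profitability exceeds the intake rate on those already taken.
Rate on top 1: 0.8499. small mussels: 1.57 > 0.8499 → include.
Rate on top 2: 0.9448. dogwhelks: 1.28 > 0.9448 → include.
Rate on top 3: 1.035. winkles: 0.111 < 1.035 → exclude; stop.
Optimal diet: limpets, small mussels, dogwhelks — 3 of 4 types.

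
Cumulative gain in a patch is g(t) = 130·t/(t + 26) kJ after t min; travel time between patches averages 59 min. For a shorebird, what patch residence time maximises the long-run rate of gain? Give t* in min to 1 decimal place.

39.2 min

Optimal t* satisfies g'(t*) = g(t*)/(T + t*).
g'(t) = 130·26/(t + 26)². Setting 130·26/(t+26)² = 130t/[(t+26)(59+t)] gives 26(59+t) = t(t+26), so t² = 26×59 = 1534.
t* = √1534 = 39.17 min.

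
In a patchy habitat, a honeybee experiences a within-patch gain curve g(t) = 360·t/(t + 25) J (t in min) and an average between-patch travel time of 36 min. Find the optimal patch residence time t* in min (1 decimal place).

Optimal t* satisfies g'(t*) = g(t*)/(T + t*).
g'(t) = 360·25/(t + 25)². Setting 360·25/(t+25)² = 360t/[(t+25)(36+t)] gives 25(36+t) = t(t+25), so t² = 25×36 = 900.
t* = √900 = 30 min.

30.0 min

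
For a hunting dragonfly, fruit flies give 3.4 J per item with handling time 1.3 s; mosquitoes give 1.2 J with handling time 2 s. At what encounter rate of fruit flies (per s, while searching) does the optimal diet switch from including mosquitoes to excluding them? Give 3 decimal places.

At the threshold, the rate on fruit flies alone equals the profitability of mosquitoes: λ·3.4/(1 + λ·1.3) = 1.2/2 = 0.6.
Rearranging, λ(3.4 − 0.6×1.3) = 0.6, so λ = 0.6/2.62 = 0.229 per s.

0.229 per s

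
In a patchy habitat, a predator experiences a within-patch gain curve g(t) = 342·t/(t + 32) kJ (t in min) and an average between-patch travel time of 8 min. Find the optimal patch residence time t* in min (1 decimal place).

16.0 min

By the marginal value theorem, leave when the instantaneous gain rate g'(t) equals the habitat-wide average g(t)/(T + t).
g'(t) = 342·32/(t + 32)². Setting 342·32/(t+32)² = 342t/[(t+32)(8+t)] gives 32(8+t) = t(t+32), so t² = 32×8 = 256.
t* = √256 = 16 min.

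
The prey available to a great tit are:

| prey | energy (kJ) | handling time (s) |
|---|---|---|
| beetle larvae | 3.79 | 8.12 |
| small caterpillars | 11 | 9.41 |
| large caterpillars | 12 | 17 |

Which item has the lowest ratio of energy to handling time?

In descending order of E/h:
small caterpillars: 11/9.41 = 1.17 kJ/s
large caterpillars: 12/17 = 0.706 kJ/s
beetle larvae: 3.79/8.12 = 0.467 kJ/s

beetle larvae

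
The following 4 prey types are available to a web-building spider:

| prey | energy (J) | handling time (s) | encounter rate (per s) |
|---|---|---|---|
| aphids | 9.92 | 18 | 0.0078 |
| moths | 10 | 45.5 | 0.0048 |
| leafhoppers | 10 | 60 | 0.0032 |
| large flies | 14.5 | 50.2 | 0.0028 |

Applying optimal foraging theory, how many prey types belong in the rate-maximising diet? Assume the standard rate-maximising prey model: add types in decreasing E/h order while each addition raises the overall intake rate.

4

E/h in descending order: aphids 0.551, large flies 0.289, moths 0.22, leafhoppers 0.167 J/s. The optimal diet is the largest prefix of this list for which every included type satisfies E_i/h_i > R on the types above it.
Rate on top 1: 0.06785. large flies: 0.289 > 0.06785 → include.
Rate on top 2: 0.0921. moths: 0.22 > 0.0921 → include.
Rate on top 3: 0.1107. leafhoppers: 0.167 > 0.1107 → include.
Optimal diet: aphids, large flies, moths, leafhoppers — 4 of 4 types.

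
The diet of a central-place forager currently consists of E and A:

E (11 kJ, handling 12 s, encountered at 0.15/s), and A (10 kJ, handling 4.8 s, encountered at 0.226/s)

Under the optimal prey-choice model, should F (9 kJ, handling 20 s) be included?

Current rate: (0.15×11 + 0.226×10)/(1 + 0.15×12 + 0.226×4.8) = 1.006 kJ/s.
F: E/h = 9/20 = 0.45 kJ/s.
0.45 < 1.006, so adding F would lower the average — exclude it.

No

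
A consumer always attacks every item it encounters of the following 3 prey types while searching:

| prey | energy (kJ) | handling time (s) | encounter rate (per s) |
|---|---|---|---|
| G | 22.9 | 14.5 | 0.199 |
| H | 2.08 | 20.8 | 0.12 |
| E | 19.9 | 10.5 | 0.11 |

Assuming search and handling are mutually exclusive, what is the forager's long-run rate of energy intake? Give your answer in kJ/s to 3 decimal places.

Energy encountered per unit search time: 0.199×22.9 + 0.12×2.08 + 0.11×19.9 = 6.996 kJ/s.
Handling time per unit search time: 0.199×14.5 + 0.12×20.8 + 0.11×10.5 = 6.537.
Rate = 6.996/(1 + 6.537) = 0.9282 kJ/s.

0.928 kJ/s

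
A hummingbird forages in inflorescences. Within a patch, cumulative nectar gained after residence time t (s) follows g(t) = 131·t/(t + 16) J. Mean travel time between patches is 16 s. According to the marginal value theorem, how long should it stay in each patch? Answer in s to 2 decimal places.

Optimal t* satisfies g'(t*) = g(t*)/(T + t*).
g'(t) = 131·16/(t + 16)². Setting 131·16/(t+16)² = 131t/[(t+16)(16+t)] gives 16(16+t) = t(t+16), so t² = 16×16 = 256.
t* = √256 = 16 s.

16.00 s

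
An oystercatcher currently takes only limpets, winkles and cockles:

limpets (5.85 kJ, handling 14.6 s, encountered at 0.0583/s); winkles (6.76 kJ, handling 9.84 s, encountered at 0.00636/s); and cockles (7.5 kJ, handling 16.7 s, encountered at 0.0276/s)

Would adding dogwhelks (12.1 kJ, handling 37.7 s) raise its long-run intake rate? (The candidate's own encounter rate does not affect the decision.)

Yes

Intake rate on the current diet: R = (0.0583×5.85 + 0.00636×6.76 + 0.0276×7.5) / (1 + 0.0583×14.6 + 0.00636×9.84 + 0.0276×16.7) = 0.591/2.375 = 0.2489 kJ/s.
dogwhelks: E/h = 12.1/37.7 = 0.321 kJ/s.
Since 0.321 > R, including dogwhelks increases the long-run rate.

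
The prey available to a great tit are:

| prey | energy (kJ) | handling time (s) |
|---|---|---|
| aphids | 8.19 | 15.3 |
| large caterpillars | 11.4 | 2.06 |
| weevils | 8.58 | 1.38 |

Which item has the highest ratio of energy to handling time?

weevils

In descending order of E/h:
weevils: 8.58/1.38 = 6.22 kJ/s
large caterpillars: 11.4/2.06 = 5.53 kJ/s
aphids: 8.19/15.3 = 0.535 kJ/s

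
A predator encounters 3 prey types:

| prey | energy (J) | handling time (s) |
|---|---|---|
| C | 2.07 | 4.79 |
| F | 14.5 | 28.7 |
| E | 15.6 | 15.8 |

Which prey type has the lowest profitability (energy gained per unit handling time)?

C

Profitability E/h (J/s): C = 2.07/4.79 = 0.432, F = 14.5/28.7 = 0.505, E = 15.6/15.8 = 0.987.
Ranked: E > F > C.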